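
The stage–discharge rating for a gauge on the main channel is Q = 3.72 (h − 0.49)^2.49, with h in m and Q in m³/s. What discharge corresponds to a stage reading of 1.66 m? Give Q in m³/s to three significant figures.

5.50 m³/s

Q = 3.72 × (1.66 − 0.49)^2.49 = 3.72 × 1.17^2.49 = 5.500 m³/s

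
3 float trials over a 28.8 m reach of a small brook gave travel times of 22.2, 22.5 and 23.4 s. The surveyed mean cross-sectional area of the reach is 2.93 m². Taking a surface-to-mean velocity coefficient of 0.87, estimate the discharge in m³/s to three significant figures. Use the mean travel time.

3.23 m³/s

t̄ = (22.2 + 22.5 + 23.4) / 3 = 22.7 s
v_surface = L / t̄ = 28.8 / 22.7 = 1.269 m/s
v_mean = 0.87 × 1.269 = 1.104 m/s
Q = A × v_mean = 2.93 × 1.104 = 3.234 m³/s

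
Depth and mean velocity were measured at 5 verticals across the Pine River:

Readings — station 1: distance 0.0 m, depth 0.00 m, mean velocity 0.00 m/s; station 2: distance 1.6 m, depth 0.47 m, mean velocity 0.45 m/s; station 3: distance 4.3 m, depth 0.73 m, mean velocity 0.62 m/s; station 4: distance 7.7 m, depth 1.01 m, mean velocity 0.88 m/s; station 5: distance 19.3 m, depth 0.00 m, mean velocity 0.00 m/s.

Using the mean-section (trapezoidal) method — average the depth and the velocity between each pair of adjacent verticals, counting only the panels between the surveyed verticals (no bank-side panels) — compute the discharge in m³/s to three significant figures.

Panel 1-2: Δb = 1.6 m, d̄ = (0.00+0.47)/2 = 0.235, v̄ = (0.00+0.45)/2 = 0.225 → q = 1.6×0.235×0.225 = 0.08460 m³/s
Panel 2-3: Δb = 2.7 m, d̄ = (0.47+0.73)/2 = 0.6, v̄ = (0.45+0.62)/2 = 0.535 → q = 2.7×0.6×0.535 = 0.8667 m³/s
Panel 3-4: Δb = 3.4 m, d̄ = (0.73+1.01)/2 = 0.87, v̄ = (0.62+0.88)/2 = 0.75 → q = 3.4×0.87×0.75 = 2.219 m³/s
Panel 4-5: Δb = 11.6 m, d̄ = (1.01+0.00)/2 = 0.505, v̄ = (0.88+0.00)/2 = 0.44 → q = 11.6×0.505×0.44 = 2.578 m³/s
Q = Σ q = 5.747 m³/s

5.75 m³/s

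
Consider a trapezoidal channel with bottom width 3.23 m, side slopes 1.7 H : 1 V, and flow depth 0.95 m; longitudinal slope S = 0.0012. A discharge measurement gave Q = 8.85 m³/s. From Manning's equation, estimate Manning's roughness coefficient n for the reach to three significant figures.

0.0137

A = (b + z·y)·y = (3.23 + 1.7×0.95)×0.95 = 4.603 m²
P = b + 2y√(1+z²) = 3.23 + 2×0.95×√(1+1.7²) = 6.977 m
R = A/P = 4.603/6.977 = 0.6597 m
n = (1/Q)·A·R^(2/3)·S^(1/2) = (1/8.85) × 4.603 × 0.7578 × 0.03464 = 0.01365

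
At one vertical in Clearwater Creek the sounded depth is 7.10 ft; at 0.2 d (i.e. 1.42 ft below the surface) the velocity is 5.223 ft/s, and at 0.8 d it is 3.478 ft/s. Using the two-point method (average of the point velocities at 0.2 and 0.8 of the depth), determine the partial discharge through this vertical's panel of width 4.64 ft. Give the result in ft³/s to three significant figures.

v̄ = (5.223 + 3.478) / 2 = 4.351 ft/s
q = v̄ × d × w = 4.351 × 7.10 × 4.64 = 143.3 ft³/s

143 ft³/s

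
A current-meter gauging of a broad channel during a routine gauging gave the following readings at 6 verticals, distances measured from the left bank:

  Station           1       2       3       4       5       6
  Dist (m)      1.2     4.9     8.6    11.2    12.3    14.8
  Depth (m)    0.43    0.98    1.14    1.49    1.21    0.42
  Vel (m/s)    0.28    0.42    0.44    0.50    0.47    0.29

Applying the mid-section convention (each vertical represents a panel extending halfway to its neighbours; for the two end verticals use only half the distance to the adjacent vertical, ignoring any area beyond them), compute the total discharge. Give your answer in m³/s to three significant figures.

w_1 = (4.9 − 1.2)/2 = 1.85 m; q_1 = 0.28 × 0.43 × 1.85 = 0.2227 m³/s
w_2 = (8.6 − 1.2)/2 = 3.7 m; q_2 = 0.42 × 0.98 × 3.7 = 1.523 m³/s
w_3 = (11.2 − 4.9)/2 = 3.15 m; q_3 = 0.44 × 1.14 × 3.15 = 1.580 m³/s
w_4 = (12.3 − 8.6)/2 = 1.85 m; q_4 = 0.50 × 1.49 × 1.85 = 1.378 m³/s
w_5 = (14.8 − 11.2)/2 = 1.8 m; q_5 = 0.47 × 1.21 × 1.8 = 1.024 m³/s
w_6 = (14.8 − 12.3)/2 = 1.25 m; q_6 = 0.29 × 0.42 × 1.25 = 0.1523 m³/s
Q = Σ qᵢ = 5.880 m³/s

5.88 m³/s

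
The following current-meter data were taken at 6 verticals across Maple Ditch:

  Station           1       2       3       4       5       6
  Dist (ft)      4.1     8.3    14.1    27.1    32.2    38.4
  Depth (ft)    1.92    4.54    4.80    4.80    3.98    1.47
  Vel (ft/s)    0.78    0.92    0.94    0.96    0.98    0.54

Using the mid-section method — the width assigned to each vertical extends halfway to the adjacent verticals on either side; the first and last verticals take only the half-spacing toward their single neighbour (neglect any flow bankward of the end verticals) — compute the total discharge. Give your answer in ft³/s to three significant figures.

w_1 = (8.3 − 4.1)/2 = 2.1 ft; q_1 = 0.78 × 1.92 × 2.1 = 3.145 ft³/s
w_2 = (14.1 − 4.1)/2 = 5 ft; q_2 = 0.92 × 4.54 × 5 = 20.88 ft³/s
w_3 = (27.1 − 8.3)/2 = 9.4 ft; q_3 = 0.94 × 4.80 × 9.4 = 42.41 ft³/s
w_4 = (32.2 − 14.1)/2 = 9.05 ft; q_4 = 0.96 × 4.80 × 9.05 = 41.70 ft³/s
w_5 = (38.4 − 27.1)/2 = 5.65 ft; q_5 = 0.98 × 3.98 × 5.65 = 22.04 ft³/s
w_6 = (38.4 − 32.2)/2 = 3.1 ft; q_6 = 0.54 × 1.47 × 3.1 = 2.461 ft³/s
Q = Σ qᵢ = 132.6 ft³/s

133 ft³/s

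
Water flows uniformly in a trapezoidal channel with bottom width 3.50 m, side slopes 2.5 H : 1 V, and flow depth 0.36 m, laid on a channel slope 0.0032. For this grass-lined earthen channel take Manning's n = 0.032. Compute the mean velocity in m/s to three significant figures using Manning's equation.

A = (b + z·y)·y = (3.50 + 2.5×0.36)×0.36 = 1.584 m²
P = b + 2y√(1+z²) = 3.50 + 2×0.36×√(1+2.5²) = 5.439 m
R = A/P = 1.584/5.439 = 0.2912 m
Q = (1/n)·A·R^(2/3)·S^(1/2) = (1/0.032) × 1.584 × 0.2912^(2/3) × 0.0032^(1/2) = 1.230 m³/s
V = Q/A = 1.230/1.584 = 0.7767 m/s

0.777 m/s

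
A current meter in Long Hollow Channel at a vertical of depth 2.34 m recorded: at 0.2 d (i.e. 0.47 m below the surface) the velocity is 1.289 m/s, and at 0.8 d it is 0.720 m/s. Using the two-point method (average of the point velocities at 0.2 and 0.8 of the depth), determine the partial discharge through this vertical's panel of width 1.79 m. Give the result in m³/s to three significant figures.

4.21 m³/s

v̄ = (1.289 + 0.720) / 2 = 1.005 m/s
q = v̄ × d × w = 1.005 × 2.34 × 1.79 = 4.207 m³/s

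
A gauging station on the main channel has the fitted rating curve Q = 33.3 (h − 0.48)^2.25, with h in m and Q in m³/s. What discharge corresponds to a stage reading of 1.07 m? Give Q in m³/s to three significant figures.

10.2 m³/s

Q = 33.3 × (1.07 − 0.48)^2.25 = 33.3 × 0.59^2.25 = 10.16 m³/s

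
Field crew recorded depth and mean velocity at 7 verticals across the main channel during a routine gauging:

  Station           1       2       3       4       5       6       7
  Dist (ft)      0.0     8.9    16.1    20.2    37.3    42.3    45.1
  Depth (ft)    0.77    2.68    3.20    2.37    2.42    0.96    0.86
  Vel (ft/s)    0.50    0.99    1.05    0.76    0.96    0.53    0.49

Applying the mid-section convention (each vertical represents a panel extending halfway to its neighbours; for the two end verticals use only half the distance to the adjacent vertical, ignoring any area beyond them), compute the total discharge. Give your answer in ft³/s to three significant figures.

89.4 ft³/s

w_1 = (8.9 − 0.0)/2 = 4.45 ft; q_1 = 0.50 × 0.77 × 4.45 = 1.713 ft³/s
w_2 = (16.1 − 0.0)/2 = 8.05 ft; q_2 = 0.99 × 2.68 × 8.05 = 21.36 ft³/s
w_3 = (20.2 − 8.9)/2 = 5.65 ft; q_3 = 1.05 × 3.20 × 5.65 = 18.98 ft³/s
w_4 = (37.3 − 16.1)/2 = 10.6 ft; q_4 = 0.76 × 2.37 × 10.6 = 19.09 ft³/s
w_5 = (42.3 − 20.2)/2 = 11.05 ft; q_5 = 0.96 × 2.42 × 11.05 = 25.67 ft³/s
w_6 = (45.1 − 37.3)/2 = 3.9 ft; q_6 = 0.53 × 0.96 × 3.9 = 1.984 ft³/s
w_7 = (45.1 − 42.3)/2 = 1.4 ft; q_7 = 0.49 × 0.86 × 1.4 = 0.5900 ft³/s
Q = Σ qᵢ = 89.39 ft³/s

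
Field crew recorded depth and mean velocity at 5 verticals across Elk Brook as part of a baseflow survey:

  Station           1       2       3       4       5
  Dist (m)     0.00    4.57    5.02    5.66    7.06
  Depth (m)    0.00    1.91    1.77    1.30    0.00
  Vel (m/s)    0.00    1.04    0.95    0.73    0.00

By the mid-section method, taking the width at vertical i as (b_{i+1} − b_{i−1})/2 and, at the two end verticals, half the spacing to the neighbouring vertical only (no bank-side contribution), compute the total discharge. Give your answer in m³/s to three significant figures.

6.87 m³/s

w_2 = (5.02 − 0.00)/2 = 2.51 m; q_2 = 1.04 × 1.91 × 2.51 = 4.986 m³/s
w_3 = (5.66 − 4.57)/2 = 0.545 m; q_3 = 0.95 × 1.77 × 0.545 = 0.9164 m³/s
w_4 = (7.06 − 5.02)/2 = 1.02 m; q_4 = 0.73 × 1.30 × 1.02 = 0.9680 m³/s
Stations 1, 5 contribute zero (depth or velocity is 0).
Q = Σ qᵢ = 6.870 m³/s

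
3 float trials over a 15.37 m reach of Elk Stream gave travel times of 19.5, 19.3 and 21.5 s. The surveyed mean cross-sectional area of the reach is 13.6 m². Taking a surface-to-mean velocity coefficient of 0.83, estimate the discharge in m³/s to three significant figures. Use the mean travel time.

8.63 m³/s

t̄ = (19.5 + 19.3 + 21.5) / 3 = 20.1 s
v_surface = L / t̄ = 15.37 / 20.1 = 0.7647 m/s
v_mean = 0.83 × 0.7647 = 0.6347 m/s
Q = A × v_mean = 13.6 × 0.6347 = 8.632 m³/s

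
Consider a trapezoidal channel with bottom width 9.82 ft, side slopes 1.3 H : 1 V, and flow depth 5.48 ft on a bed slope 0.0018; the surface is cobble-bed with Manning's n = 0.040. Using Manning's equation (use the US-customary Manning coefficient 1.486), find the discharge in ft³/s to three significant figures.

A = (b + z·y)·y = (9.82 + 1.3×5.48)×5.48 = 92.85 ft²
P = b + 2y√(1+z²) = 9.82 + 2×5.48×√(1+1.3²) = 27.80 ft
R = A/P = 92.85/27.80 = 3.341 ft
Q = (1.486/n)·A·R^(2/3)·S^(1/2) = (1.486/0.040) × 92.85 × 3.341^(2/3) × 0.0018^(1/2) = 327.0 ft³/s

327 ft³/s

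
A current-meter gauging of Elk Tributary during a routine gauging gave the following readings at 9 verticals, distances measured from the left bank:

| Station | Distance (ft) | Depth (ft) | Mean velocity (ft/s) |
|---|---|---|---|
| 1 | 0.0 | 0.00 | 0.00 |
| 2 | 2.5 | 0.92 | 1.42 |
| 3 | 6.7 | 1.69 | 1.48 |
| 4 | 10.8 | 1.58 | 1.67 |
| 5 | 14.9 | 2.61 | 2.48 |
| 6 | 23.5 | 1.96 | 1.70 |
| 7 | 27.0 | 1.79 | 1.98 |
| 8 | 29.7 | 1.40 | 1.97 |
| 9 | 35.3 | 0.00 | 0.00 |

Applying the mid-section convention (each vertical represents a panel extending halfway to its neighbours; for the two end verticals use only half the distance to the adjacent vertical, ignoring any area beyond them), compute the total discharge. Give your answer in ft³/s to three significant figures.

109 ft³/s

w_2 = (6.7 − 0.0)/2 = 3.35 ft; q_2 = 1.42 × 0.92 × 3.35 = 4.376 ft³/s
w_3 = (10.8 − 2.5)/2 = 4.15 ft; q_3 = 1.48 × 1.69 × 4.15 = 10.38 ft³/s
w_4 = (14.9 − 6.7)/2 = 4.1 ft; q_4 = 1.67 × 1.58 × 4.1 = 10.82 ft³/s
w_5 = (23.5 − 10.8)/2 = 6.35 ft; q_5 = 2.48 × 2.61 × 6.35 = 41.10 ft³/s
w_6 = (27.0 − 14.9)/2 = 6.05 ft; q_6 = 1.70 × 1.96 × 6.05 = 20.16 ft³/s
w_7 = (29.7 − 23.5)/2 = 3.1 ft; q_7 = 1.98 × 1.79 × 3.1 = 10.99 ft³/s
w_8 = (35.3 − 27.0)/2 = 4.15 ft; q_8 = 1.97 × 1.40 × 4.15 = 11.45 ft³/s
Stations 1, 9 contribute zero (depth or velocity is 0).
Q = Σ qᵢ = 109.3 ft³/s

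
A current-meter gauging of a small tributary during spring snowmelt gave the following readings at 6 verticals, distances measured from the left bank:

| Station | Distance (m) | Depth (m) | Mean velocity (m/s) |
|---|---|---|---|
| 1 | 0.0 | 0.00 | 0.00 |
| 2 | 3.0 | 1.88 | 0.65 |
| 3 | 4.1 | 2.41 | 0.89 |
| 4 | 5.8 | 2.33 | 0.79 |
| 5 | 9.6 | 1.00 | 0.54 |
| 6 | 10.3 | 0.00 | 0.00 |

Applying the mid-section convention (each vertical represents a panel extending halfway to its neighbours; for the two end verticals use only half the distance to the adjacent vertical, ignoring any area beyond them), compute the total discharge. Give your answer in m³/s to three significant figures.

w_2 = (4.1 − 0.0)/2 = 2.05 m; q_2 = 0.65 × 1.88 × 2.05 = 2.505 m³/s
w_3 = (5.8 − 3.0)/2 = 1.4 m; q_3 = 0.89 × 2.41 × 1.4 = 3.003 m³/s
w_4 = (9.6 − 4.1)/2 = 2.75 m; q_4 = 0.79 × 2.33 × 2.75 = 5.062 m³/s
w_5 = (10.3 − 5.8)/2 = 2.25 m; q_5 = 0.54 × 1.00 × 2.25 = 1.215 m³/s
Stations 1, 6 contribute zero (depth or velocity is 0).
Q = Σ qᵢ = 11.78 m³/s

11.8 m³/s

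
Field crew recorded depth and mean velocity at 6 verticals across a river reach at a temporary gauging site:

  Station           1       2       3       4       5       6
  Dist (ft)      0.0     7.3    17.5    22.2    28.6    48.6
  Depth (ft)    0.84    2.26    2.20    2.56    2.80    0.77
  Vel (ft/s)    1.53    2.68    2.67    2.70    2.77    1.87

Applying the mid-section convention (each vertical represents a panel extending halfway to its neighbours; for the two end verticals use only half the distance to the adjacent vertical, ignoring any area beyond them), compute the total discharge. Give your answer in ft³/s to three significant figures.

257 ft³/s

w_1 = (7.3 − 0.0)/2 = 3.65 ft; q_1 = 1.53 × 0.84 × 3.65 = 4.691 ft³/s
w_2 = (17.5 − 0.0)/2 = 8.75 ft; q_2 = 2.68 × 2.26 × 8.75 = 53.00 ft³/s
w_3 = (22.2 − 7.3)/2 = 7.45 ft; q_3 = 2.67 × 2.20 × 7.45 = 43.76 ft³/s
w_4 = (28.6 − 17.5)/2 = 5.55 ft; q_4 = 2.70 × 2.56 × 5.55 = 38.36 ft³/s
w_5 = (48.6 − 22.2)/2 = 13.2 ft; q_5 = 2.77 × 2.80 × 13.2 = 102.4 ft³/s
w_6 = (48.6 − 28.6)/2 = 10 ft; q_6 = 1.87 × 0.77 × 10 = 14.40 ft³/s
Q = Σ qᵢ = 256.6 ft³/s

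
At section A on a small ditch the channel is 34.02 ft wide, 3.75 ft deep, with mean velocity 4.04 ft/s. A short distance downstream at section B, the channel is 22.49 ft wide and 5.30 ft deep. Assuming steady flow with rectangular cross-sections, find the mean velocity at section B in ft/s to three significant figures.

Q = A₁V₁ = (34.02×3.75) × 4.04 = 515.4 ft³/s
A₂ = 22.49 × 5.30 = 119.2 ft²
V₂ = Q/A₂ = 515.4/119.2 = 4.324 ft/s

4.32 ft/s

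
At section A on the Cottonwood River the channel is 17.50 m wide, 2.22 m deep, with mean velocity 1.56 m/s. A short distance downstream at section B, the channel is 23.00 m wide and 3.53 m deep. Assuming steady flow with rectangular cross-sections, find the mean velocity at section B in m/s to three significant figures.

Q = A₁V₁ = (17.50×2.22) × 1.56 = 60.61 m³/s
A₂ = 23.00 × 3.53 = 81.19 m²
V₂ = Q/A₂ = 60.61/81.19 = 0.7465 m/s

0.746 m/s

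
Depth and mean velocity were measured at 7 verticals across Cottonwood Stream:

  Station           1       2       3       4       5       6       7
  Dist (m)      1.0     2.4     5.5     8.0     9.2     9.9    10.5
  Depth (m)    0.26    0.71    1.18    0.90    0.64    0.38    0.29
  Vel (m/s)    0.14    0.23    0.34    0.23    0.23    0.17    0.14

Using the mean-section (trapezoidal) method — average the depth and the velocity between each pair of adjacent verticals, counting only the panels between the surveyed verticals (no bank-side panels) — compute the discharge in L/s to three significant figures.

Panel 1-2: Δb = 1.4 m, d̄ = (0.26+0.71)/2 = 0.485, v̄ = (0.14+0.23)/2 = 0.185 → q = 1.4×0.485×0.185 = 0.1256 m³/s
Panel 2-3: Δb = 3.1 m, d̄ = (0.71+1.18)/2 = 0.945, v̄ = (0.23+0.34)/2 = 0.285 → q = 3.1×0.945×0.285 = 0.8349 m³/s
Panel 3-4: Δb = 2.5 m, d̄ = (1.18+0.90)/2 = 1.04, v̄ = (0.34+0.23)/2 = 0.285 → q = 2.5×1.04×0.285 = 0.7410 m³/s
Panel 4-5: Δb = 1.2 m, d̄ = (0.90+0.64)/2 = 0.77, v̄ = (0.23+0.23)/2 = 0.23 → q = 1.2×0.77×0.23 = 0.2125 m³/s
Panel 5-6: Δb = 0.7 m, d̄ = (0.64+0.38)/2 = 0.51, v̄ = (0.23+0.17)/2 = 0.2 → q = 0.7×0.51×0.2 = 0.07140 m³/s
Panel 6-7: Δb = 0.6 m, d̄ = (0.38+0.29)/2 = 0.335, v̄ = (0.17+0.14)/2 = 0.155 → q = 0.6×0.335×0.155 = 0.03116 m³/s
Q = Σ q = 2.017 m³/s
= 2.017 × 1000 = 2017 L/s

2020 L/s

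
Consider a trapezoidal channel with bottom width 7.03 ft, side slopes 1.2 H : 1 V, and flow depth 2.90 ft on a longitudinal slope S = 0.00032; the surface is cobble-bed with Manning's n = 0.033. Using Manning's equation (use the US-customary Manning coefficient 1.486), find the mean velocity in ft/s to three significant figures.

1.23 ft/s

A = (b + z·y)·y = (7.03 + 1.2×2.90)×2.90 = 30.48 ft²
P = b + 2y√(1+z²) = 7.03 + 2×2.90×√(1+1.2²) = 16.09 ft
R = A/P = 30.48/16.09 = 1.894 ft
Q = (1.486/n)·A·R^(2/3)·S^(1/2) = (1.486/0.033) × 30.48 × 1.894^(2/3) × 0.00032^(1/2) = 37.59 ft³/s
V = Q/A = 37.59/30.48 = 1.233 ft/s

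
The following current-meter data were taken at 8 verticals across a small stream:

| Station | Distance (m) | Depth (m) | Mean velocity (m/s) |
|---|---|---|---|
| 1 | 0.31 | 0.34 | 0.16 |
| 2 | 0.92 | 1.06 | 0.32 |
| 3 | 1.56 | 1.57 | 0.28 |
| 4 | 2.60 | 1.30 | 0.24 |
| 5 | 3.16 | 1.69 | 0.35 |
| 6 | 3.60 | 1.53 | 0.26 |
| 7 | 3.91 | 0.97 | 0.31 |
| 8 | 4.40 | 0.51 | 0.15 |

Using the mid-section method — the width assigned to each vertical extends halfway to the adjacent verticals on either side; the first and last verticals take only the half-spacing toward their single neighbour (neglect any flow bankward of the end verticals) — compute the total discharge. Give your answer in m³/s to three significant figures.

w_1 = (0.92 − 0.31)/2 = 0.305 m; q_1 = 0.16 × 0.34 × 0.305 = 0.01659 m³/s
w_2 = (1.56 − 0.31)/2 = 0.625 m; q_2 = 0.32 × 1.06 × 0.625 = 0.2120 m³/s
w_3 = (2.60 − 0.92)/2 = 0.84 m; q_3 = 0.28 × 1.57 × 0.84 = 0.3693 m³/s
w_4 = (3.16 − 1.56)/2 = 0.8 m; q_4 = 0.24 × 1.30 × 0.8 = 0.2496 m³/s
w_5 = (3.60 − 2.60)/2 = 0.5 m; q_5 = 0.35 × 1.69 × 0.5 = 0.2958 m³/s
w_6 = (3.91 − 3.16)/2 = 0.375 m; q_6 = 0.26 × 1.53 × 0.375 = 0.1492 m³/s
w_7 = (4.40 − 3.60)/2 = 0.4 m; q_7 = 0.31 × 0.97 × 0.4 = 0.1203 m³/s
w_8 = (4.40 − 3.91)/2 = 0.245 m; q_8 = 0.15 × 0.51 × 0.245 = 0.01874 m³/s
Q = Σ qᵢ = 1.431 m³/s

1.43 m³/s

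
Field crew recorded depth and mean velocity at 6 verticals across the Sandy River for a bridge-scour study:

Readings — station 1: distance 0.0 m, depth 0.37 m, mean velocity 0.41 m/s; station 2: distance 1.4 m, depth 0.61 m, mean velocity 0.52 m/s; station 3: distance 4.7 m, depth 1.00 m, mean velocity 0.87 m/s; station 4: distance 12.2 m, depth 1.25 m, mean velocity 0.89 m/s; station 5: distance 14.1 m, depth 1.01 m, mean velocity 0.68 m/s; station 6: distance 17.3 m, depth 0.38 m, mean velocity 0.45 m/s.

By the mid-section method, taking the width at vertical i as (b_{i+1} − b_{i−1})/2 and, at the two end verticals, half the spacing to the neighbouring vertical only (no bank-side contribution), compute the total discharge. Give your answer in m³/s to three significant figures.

w_1 = (1.4 − 0.0)/2 = 0.7 m; q_1 = 0.41 × 0.37 × 0.7 = 0.1062 m³/s
w_2 = (4.7 − 0.0)/2 = 2.35 m; q_2 = 0.52 × 0.61 × 2.35 = 0.7454 m³/s
w_3 = (12.2 − 1.4)/2 = 5.4 m; q_3 = 0.87 × 1.00 × 5.4 = 4.698 m³/s
w_4 = (14.1 − 4.7)/2 = 4.7 m; q_4 = 0.89 × 1.25 × 4.7 = 5.229 m³/s
w_5 = (17.3 − 12.2)/2 = 2.55 m; q_5 = 0.68 × 1.01 × 2.55 = 1.751 m³/s
w_6 = (17.3 − 14.1)/2 = 1.6 m; q_6 = 0.45 × 0.38 × 1.6 = 0.2736 m³/s
Q = Σ qᵢ = 12.80 m³/s

12.8 m³/s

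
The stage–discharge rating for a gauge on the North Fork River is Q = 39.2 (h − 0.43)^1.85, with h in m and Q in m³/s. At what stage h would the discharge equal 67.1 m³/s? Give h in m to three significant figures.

1.77 m

h − h₀ = (Q/C)^(1/b) = (67.1/39.2)^(1/1.85) = 1.337 m
h = 0.43 + 1.337 = 1.767 m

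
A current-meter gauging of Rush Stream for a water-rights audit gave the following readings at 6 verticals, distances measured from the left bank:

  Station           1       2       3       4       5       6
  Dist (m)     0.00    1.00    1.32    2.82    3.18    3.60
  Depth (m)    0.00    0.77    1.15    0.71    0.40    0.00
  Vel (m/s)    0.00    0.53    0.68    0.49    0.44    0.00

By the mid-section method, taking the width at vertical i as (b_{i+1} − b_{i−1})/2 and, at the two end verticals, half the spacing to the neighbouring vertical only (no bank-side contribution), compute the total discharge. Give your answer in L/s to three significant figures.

w_2 = (1.32 − 0.00)/2 = 0.66 m; q_2 = 0.53 × 0.77 × 0.66 = 0.2693 m³/s
w_3 = (2.82 − 1.00)/2 = 0.91 m; q_3 = 0.68 × 1.15 × 0.91 = 0.7116 m³/s
w_4 = (3.18 − 1.32)/2 = 0.93 m; q_4 = 0.49 × 0.71 × 0.93 = 0.3235 m³/s
w_5 = (3.60 − 2.82)/2 = 0.39 m; q_5 = 0.44 × 0.40 × 0.39 = 0.06864 m³/s
Stations 1, 6 contribute zero (depth or velocity is 0).
Q = Σ qᵢ = 1.373 m³/s
= 1.373 × 1000 = 1373 L/s

1370 L/s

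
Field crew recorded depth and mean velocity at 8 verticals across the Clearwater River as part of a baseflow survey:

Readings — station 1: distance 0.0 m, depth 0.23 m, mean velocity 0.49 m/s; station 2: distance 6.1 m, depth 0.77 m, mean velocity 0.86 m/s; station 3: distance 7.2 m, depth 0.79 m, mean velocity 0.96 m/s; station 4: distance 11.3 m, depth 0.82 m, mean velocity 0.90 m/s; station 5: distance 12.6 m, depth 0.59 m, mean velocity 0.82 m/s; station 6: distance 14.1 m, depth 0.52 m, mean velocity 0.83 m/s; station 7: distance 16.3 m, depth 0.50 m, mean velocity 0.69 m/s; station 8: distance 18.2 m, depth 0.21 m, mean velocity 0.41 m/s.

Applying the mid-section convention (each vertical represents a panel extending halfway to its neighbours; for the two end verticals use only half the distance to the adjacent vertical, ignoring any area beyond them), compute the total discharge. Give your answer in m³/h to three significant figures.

32200 m³/h

w_1 = (6.1 − 0.0)/2 = 3.05 m; q_1 = 0.49 × 0.23 × 3.05 = 0.3437 m³/s
w_2 = (7.2 − 0.0)/2 = 3.6 m; q_2 = 0.86 × 0.77 × 3.6 = 2.384 m³/s
w_3 = (11.3 − 6.1)/2 = 2.6 m; q_3 = 0.96 × 0.79 × 2.6 = 1.972 m³/s
w_4 = (12.6 − 7.2)/2 = 2.7 m; q_4 = 0.90 × 0.82 × 2.7 = 1.993 m³/s
w_5 = (14.1 − 11.3)/2 = 1.4 m; q_5 = 0.82 × 0.59 × 1.4 = 0.6773 m³/s
w_6 = (16.3 − 12.6)/2 = 1.85 m; q_6 = 0.83 × 0.52 × 1.85 = 0.7985 m³/s
w_7 = (18.2 − 14.1)/2 = 2.05 m; q_7 = 0.69 × 0.50 × 2.05 = 0.7073 m³/s
w_8 = (18.2 − 16.3)/2 = 0.95 m; q_8 = 0.41 × 0.21 × 0.95 = 0.08180 m³/s
Q = Σ qᵢ = 8.957 m³/s
= 8.957 × 3600 = 32240 m³/h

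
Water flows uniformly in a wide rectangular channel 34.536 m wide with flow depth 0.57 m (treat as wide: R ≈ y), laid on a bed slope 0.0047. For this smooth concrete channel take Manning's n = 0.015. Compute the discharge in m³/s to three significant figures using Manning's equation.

61.9 m³/s

A = b·y = 34.536 × 0.57 = 19.69 m²
Wide channel: R ≈ y = 0.57 m
Q = (1/n)·A·R^(2/3)·S^(1/2) = (1/0.015) × 19.69 × 0.5700^(2/3) × 0.0047^(1/2) = 61.85 m³/s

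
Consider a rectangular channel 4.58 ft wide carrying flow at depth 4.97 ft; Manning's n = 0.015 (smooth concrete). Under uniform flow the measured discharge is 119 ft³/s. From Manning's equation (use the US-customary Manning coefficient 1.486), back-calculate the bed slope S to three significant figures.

0.00153

A = b·y = 4.58 × 4.97 = 22.76 ft²
P = b + 2y = 4.58 + 2×4.97 = 14.52 ft
R = A/P = 22.76/14.52 = 1.568 ft
S = (Q·n / (1.486·A·R^(2/3)))² = (119×0.015 / (1.486×22.76×1.349))² = 0.001529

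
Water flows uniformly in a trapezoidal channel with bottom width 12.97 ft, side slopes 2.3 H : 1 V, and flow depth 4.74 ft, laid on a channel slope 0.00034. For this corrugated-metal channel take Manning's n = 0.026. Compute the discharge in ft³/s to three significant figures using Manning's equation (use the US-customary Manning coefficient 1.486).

252 ft³/s

A = (b + z·y)·y = (12.97 + 2.3×4.74)×4.74 = 113.2 ft²
P = b + 2y√(1+z²) = 12.97 + 2×4.74×√(1+2.3²) = 36.75 ft
R = A/P = 113.2/36.75 = 3.079 ft
Q = (1.486/n)·A·R^(2/3)·S^(1/2) = (1.486/0.026) × 113.2 × 3.079^(2/3) × 0.00034^(1/2) = 252.4 ft³/s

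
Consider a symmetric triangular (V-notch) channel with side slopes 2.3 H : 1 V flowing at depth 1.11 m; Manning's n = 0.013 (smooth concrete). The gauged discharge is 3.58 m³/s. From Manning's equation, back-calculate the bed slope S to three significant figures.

A = z·y² = 2.3×1.11² = 2.834 m²
P = 2y√(1+z²) = 2×1.11×√(1+2.3²) = 5.568 m
R = A/P = 2.834/5.568 = 0.5090 m
S = (Q·n / (1·A·R^(2/3)))² = (3.58×0.013 / (1×2.834×0.6375))² = 0.0006637

0.000664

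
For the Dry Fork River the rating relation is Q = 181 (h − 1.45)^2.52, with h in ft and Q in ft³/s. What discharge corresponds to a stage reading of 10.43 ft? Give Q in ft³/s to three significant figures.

45700 ft³/s

Q = 181 × (10.43 − 1.45)^2.52 = 181 × 8.98^2.52 = 45700 ft³/s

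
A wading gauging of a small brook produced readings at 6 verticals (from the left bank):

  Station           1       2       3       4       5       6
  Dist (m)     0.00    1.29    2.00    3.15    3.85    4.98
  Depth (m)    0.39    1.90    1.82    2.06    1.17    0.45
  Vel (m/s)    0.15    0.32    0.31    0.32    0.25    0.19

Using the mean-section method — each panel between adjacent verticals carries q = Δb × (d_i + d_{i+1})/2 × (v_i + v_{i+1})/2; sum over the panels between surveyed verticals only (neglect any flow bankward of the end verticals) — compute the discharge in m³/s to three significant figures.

1.99 m³/s

Panel 1-2: Δb = 1.29 m, d̄ = (0.39+1.90)/2 = 1.145, v̄ = (0.15+0.32)/2 = 0.235 → q = 1.29×1.145×0.235 = 0.3471 m³/s
Panel 2-3: Δb = 0.71 m, d̄ = (1.90+1.82)/2 = 1.86, v̄ = (0.32+0.31)/2 = 0.315 → q = 0.71×1.86×0.315 = 0.4160 m³/s
Panel 3-4: Δb = 1.15 m, d̄ = (1.82+2.06)/2 = 1.94, v̄ = (0.31+0.32)/2 = 0.315 → q = 1.15×1.94×0.315 = 0.7028 m³/s
Panel 4-5: Δb = 0.7 m, d̄ = (2.06+1.17)/2 = 1.615, v̄ = (0.32+0.25)/2 = 0.285 → q = 0.7×1.615×0.285 = 0.3222 m³/s
Panel 5-6: Δb = 1.13 m, d̄ = (1.17+0.45)/2 = 0.81, v̄ = (0.25+0.19)/2 = 0.22 → q = 1.13×0.81×0.22 = 0.2014 m³/s
Q = Σ q = 1.989 m³/s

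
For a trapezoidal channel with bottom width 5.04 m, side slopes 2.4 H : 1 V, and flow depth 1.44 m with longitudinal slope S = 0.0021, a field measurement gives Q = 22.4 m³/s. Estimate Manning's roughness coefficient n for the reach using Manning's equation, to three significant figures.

0.0246

A = (b + z·y)·y = (5.04 + 2.4×1.44)×1.44 = 12.23 m²
P = b + 2y√(1+z²) = 5.04 + 2×1.44×√(1+2.4²) = 12.53 m
R = A/P = 12.23/12.53 = 0.9766 m
n = (1/Q)·A·R^(2/3)·S^(1/2) = (1/22.4) × 12.23 × 0.9843 × 0.04583 = 0.02464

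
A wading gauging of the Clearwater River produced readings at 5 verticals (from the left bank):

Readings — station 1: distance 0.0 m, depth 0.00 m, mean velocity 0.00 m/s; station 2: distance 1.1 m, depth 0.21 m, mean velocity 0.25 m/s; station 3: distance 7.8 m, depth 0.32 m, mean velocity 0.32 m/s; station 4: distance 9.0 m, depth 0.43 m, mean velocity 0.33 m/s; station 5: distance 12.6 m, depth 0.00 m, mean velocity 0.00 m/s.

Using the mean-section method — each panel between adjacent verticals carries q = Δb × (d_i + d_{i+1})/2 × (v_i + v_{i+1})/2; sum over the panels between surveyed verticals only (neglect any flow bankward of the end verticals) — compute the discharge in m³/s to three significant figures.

0.794 m³/s

Panel 1-2: Δb = 1.1 m, d̄ = (0.00+0.21)/2 = 0.105, v̄ = (0.00+0.25)/2 = 0.125 → q = 1.1×0.105×0.125 = 0.01444 m³/s
Panel 2-3: Δb = 6.7 m, d̄ = (0.21+0.32)/2 = 0.265, v̄ = (0.25+0.32)/2 = 0.285 → q = 6.7×0.265×0.285 = 0.5060 m³/s
Panel 3-4: Δb = 1.2 m, d̄ = (0.32+0.43)/2 = 0.375, v̄ = (0.32+0.33)/2 = 0.325 → q = 1.2×0.375×0.325 = 0.1463 m³/s
Panel 4-5: Δb = 3.6 m, d̄ = (0.43+0.00)/2 = 0.215, v̄ = (0.33+0.00)/2 = 0.165 → q = 3.6×0.215×0.165 = 0.1277 m³/s
Q = Σ q = 0.7944 m³/s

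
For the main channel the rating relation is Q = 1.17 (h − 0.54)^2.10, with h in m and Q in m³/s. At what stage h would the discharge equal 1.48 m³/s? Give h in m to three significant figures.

1.66 m

h − h₀ = (Q/C)^(1/b) = (1.48/1.17)^(1/2.10) = 1.118 m
h = 0.54 + 1.118 = 1.658 m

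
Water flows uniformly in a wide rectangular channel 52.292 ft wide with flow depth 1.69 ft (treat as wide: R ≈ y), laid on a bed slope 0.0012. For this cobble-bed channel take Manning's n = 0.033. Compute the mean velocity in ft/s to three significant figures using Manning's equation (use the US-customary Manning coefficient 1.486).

A = b·y = 52.292 × 1.69 = 88.37 ft²
Wide channel: R ≈ y = 1.69 ft
Q = (1.486/n)·A·R^(2/3)·S^(1/2) = (1.486/0.033) × 88.37 × 1.690^(2/3) × 0.0012^(1/2) = 195.6 ft³/s
V = Q/A = 195.6/88.37 = 2.213 ft/s

2.21 ft/s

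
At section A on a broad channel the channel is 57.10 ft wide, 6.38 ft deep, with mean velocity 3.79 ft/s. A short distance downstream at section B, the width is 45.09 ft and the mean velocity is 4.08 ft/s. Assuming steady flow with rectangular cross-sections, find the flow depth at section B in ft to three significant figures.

Q = A₁V₁ = (57.10×6.38) × 3.79 = 1381 ft³/s
d₂ = Q/(b₂ V₂) = 1381/(45.09×4.08) = 7.505 ft

7.51 ft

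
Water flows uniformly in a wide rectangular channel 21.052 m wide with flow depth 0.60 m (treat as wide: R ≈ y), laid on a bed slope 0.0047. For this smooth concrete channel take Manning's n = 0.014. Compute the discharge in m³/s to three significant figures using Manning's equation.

44.0 m³/s

A = b·y = 21.052 × 0.60 = 12.63 m²
Wide channel: R ≈ y = 0.60 m
Q = (1/n)·A·R^(2/3)·S^(1/2) = (1/0.014) × 12.63 × 0.6000^(2/3) × 0.0047^(1/2) = 44.00 m³/s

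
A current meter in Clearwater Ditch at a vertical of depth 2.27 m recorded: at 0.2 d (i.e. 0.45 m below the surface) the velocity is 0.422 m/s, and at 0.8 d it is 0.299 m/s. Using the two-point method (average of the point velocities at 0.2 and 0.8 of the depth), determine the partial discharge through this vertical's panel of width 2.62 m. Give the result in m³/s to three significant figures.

v̄ = (0.422 + 0.299) / 2 = 0.3605 m/s
q = v̄ × d × w = 0.3605 × 2.27 × 2.62 = 2.144 m³/s

2.14 m³/s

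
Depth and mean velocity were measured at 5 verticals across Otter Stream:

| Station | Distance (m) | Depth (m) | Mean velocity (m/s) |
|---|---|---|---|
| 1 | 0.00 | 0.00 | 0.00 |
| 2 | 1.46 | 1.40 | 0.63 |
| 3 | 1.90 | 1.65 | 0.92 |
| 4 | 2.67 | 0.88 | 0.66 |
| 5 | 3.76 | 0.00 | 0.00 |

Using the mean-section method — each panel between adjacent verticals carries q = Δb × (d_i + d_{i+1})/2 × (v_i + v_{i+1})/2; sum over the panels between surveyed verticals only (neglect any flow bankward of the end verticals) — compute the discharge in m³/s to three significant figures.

1.77 m³/s

Panel 1-2: Δb = 1.46 m, d̄ = (0.00+1.40)/2 = 0.7, v̄ = (0.00+0.63)/2 = 0.315 → q = 1.46×0.7×0.315 = 0.3219 m³/s
Panel 2-3: Δb = 0.44 m, d̄ = (1.40+1.65)/2 = 1.525, v̄ = (0.63+0.92)/2 = 0.775 → q = 0.44×1.525×0.775 = 0.5200 m³/s
Panel 3-4: Δb = 0.77 m, d̄ = (1.65+0.88)/2 = 1.265, v̄ = (0.92+0.66)/2 = 0.79 → q = 0.77×1.265×0.79 = 0.7695 m³/s
Panel 4-5: Δb = 1.09 m, d̄ = (0.88+0.00)/2 = 0.44, v̄ = (0.66+0.00)/2 = 0.33 → q = 1.09×0.44×0.33 = 0.1583 m³/s
Q = Σ q = 1.770 m³/s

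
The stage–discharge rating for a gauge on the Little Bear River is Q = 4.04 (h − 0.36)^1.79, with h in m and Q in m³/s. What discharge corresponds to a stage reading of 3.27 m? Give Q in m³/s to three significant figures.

Q = 4.04 × (3.27 − 0.36)^1.79 = 4.04 × 2.91^1.79 = 27.34 m³/s

27.3 m³/s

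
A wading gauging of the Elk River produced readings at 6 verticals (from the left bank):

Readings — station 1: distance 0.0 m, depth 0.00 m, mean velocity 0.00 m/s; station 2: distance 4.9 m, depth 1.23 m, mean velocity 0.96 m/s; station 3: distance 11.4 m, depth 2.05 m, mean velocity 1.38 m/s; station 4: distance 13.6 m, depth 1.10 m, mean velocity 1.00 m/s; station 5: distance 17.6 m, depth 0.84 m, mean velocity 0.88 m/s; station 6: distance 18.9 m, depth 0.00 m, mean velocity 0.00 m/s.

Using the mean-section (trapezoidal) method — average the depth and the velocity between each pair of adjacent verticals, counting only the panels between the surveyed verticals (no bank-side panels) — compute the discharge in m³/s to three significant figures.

21.9 m³/s

Panel 1-2: Δb = 4.9 m, d̄ = (0.00+1.23)/2 = 0.615, v̄ = (0.00+0.96)/2 = 0.48 → q = 4.9×0.615×0.48 = 1.446 m³/s
Panel 2-3: Δb = 6.5 m, d̄ = (1.23+2.05)/2 = 1.64, v̄ = (0.96+1.38)/2 = 1.17 → q = 6.5×1.64×1.17 = 12.47 m³/s
Panel 3-4: Δb = 2.2 m, d̄ = (2.05+1.10)/2 = 1.575, v̄ = (1.38+1.00)/2 = 1.19 → q = 2.2×1.575×1.19 = 4.123 m³/s
Panel 4-5: Δb = 4 m, d̄ = (1.10+0.84)/2 = 0.97, v̄ = (1.00+0.88)/2 = 0.94 → q = 4×0.97×0.94 = 3.647 m³/s
Panel 5-6: Δb = 1.3 m, d̄ = (0.84+0.00)/2 = 0.42, v̄ = (0.88+0.00)/2 = 0.44 → q = 1.3×0.42×0.44 = 0.2402 m³/s
Q = Σ q = 21.93 m³/s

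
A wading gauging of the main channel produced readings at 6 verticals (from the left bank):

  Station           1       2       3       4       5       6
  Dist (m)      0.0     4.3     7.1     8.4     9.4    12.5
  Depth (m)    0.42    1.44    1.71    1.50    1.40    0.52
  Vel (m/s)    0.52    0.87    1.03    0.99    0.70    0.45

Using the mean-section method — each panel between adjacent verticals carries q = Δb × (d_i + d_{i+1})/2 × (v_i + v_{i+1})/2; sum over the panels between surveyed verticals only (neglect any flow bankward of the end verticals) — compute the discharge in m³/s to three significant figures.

Panel 1-2: Δb = 4.3 m, d̄ = (0.42+1.44)/2 = 0.93, v̄ = (0.52+0.87)/2 = 0.695 → q = 4.3×0.93×0.695 = 2.779 m³/s
Panel 2-3: Δb = 2.8 m, d̄ = (1.44+1.71)/2 = 1.575, v̄ = (0.87+1.03)/2 = 0.95 → q = 2.8×1.575×0.95 = 4.190 m³/s
Panel 3-4: Δb = 1.3 m, d̄ = (1.71+1.50)/2 = 1.605, v̄ = (1.03+0.99)/2 = 1.01 → q = 1.3×1.605×1.01 = 2.107 m³/s
Panel 4-5: Δb = 1 m, d̄ = (1.50+1.40)/2 = 1.45, v̄ = (0.99+0.70)/2 = 0.845 → q = 1×1.45×0.845 = 1.225 m³/s
Panel 5-6: Δb = 3.1 m, d̄ = (1.40+0.52)/2 = 0.96, v̄ = (0.70+0.45)/2 = 0.575 → q = 3.1×0.96×0.575 = 1.711 m³/s
Q = Σ q = 12.01 m³/s

12.0 m³/s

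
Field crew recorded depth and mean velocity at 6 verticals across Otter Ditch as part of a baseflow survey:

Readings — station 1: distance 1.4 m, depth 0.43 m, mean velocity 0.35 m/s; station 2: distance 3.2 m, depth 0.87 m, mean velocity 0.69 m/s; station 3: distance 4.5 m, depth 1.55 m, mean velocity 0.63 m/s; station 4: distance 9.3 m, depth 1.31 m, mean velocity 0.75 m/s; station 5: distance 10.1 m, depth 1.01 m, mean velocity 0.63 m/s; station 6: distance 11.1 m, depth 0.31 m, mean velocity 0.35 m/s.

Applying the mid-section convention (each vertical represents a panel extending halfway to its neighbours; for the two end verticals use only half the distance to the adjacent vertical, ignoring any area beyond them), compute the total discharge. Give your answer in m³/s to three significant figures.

w_1 = (3.2 − 1.4)/2 = 0.9 m; q_1 = 0.35 × 0.43 × 0.9 = 0.1355 m³/s
w_2 = (4.5 − 1.4)/2 = 1.55 m; q_2 = 0.69 × 0.87 × 1.55 = 0.9305 m³/s
w_3 = (9.3 − 3.2)/2 = 3.05 m; q_3 = 0.63 × 1.55 × 3.05 = 2.978 m³/s
w_4 = (10.1 − 4.5)/2 = 2.8 m; q_4 = 0.75 × 1.31 × 2.8 = 2.751 m³/s
w_5 = (11.1 − 9.3)/2 = 0.9 m; q_5 = 0.63 × 1.01 × 0.9 = 0.5727 m³/s
w_6 = (11.1 − 10.1)/2 = 0.5 m; q_6 = 0.35 × 0.31 × 0.5 = 0.05425 m³/s
Q = Σ qᵢ = 7.422 m³/s

7.42 m³/s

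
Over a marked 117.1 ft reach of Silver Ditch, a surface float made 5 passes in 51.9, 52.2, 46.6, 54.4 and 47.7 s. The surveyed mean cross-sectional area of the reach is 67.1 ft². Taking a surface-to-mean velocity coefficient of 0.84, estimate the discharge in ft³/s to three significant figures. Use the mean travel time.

t̄ = (51.9 + 52.2 + 46.6 + 54.4 + 47.7) / 5 = 50.56 s
v_surface = L / t̄ = 117.1 / 50.56 = 2.316 ft/s
v_mean = 0.84 × 2.316 = 1.945 ft/s
Q = A × v_mean = 67.1 × 1.945 = 130.5 ft³/s

131 ft³/s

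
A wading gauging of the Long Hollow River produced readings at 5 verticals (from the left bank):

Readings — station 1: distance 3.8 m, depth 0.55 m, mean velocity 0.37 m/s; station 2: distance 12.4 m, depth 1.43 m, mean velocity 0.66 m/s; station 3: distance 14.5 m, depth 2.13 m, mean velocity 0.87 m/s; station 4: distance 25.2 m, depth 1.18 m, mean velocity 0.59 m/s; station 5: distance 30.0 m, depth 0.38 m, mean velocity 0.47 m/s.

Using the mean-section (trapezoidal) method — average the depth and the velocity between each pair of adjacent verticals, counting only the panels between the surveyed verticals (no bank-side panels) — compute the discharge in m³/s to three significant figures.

22.2 m³/s

Panel 1-2: Δb = 8.6 m, d̄ = (0.55+1.43)/2 = 0.99, v̄ = (0.37+0.66)/2 = 0.515 → q = 8.6×0.99×0.515 = 4.385 m³/s
Panel 2-3: Δb = 2.1 m, d̄ = (1.43+2.13)/2 = 1.78, v̄ = (0.66+0.87)/2 = 0.765 → q = 2.1×1.78×0.765 = 2.860 m³/s
Panel 3-4: Δb = 10.7 m, d̄ = (2.13+1.18)/2 = 1.655, v̄ = (0.87+0.59)/2 = 0.73 → q = 10.7×1.655×0.73 = 12.93 m³/s
Panel 4-5: Δb = 4.8 m, d̄ = (1.18+0.38)/2 = 0.78, v̄ = (0.59+0.47)/2 = 0.53 → q = 4.8×0.78×0.53 = 1.984 m³/s
Q = Σ q = 22.16 m³/s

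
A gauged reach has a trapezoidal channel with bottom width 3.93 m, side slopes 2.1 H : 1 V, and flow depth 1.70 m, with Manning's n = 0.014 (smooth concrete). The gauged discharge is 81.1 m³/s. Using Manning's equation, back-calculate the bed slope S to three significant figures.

0.00718

A = (b + z·y)·y = (3.93 + 2.1×1.70)×1.70 = 12.75 m²
P = b + 2y√(1+z²) = 3.93 + 2×1.70×√(1+2.1²) = 11.84 m
R = A/P = 12.75/11.84 = 1.077 m
S = (Q·n / (1·A·R^(2/3)))² = (81.1×0.014 / (1×12.75×1.051))² = 0.007183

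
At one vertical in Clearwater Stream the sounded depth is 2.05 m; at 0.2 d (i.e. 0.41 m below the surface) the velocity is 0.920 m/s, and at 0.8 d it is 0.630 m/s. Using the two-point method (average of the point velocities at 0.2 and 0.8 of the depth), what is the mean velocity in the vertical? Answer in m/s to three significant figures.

0.775 m/s

v̄ = (0.920 + 0.630) / 2 = 0.7750 m/s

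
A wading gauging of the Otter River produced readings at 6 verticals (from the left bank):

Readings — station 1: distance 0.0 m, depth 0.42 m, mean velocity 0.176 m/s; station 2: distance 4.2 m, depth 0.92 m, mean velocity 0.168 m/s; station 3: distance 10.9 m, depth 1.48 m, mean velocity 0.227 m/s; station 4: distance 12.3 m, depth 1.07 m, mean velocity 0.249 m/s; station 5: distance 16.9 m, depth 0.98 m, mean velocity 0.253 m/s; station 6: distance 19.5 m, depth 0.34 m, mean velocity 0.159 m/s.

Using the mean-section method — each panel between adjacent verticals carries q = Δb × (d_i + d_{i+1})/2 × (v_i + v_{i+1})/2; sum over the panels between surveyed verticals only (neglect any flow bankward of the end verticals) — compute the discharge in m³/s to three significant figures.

4.03 m³/s

Panel 1-2: Δb = 4.2 m, d̄ = (0.42+0.92)/2 = 0.67, v̄ = (0.176+0.168)/2 = 0.172 → q = 4.2×0.67×0.172 = 0.4840 m³/s
Panel 2-3: Δb = 6.7 m, d̄ = (0.92+1.48)/2 = 1.2, v̄ = (0.168+0.227)/2 = 0.1975 → q = 6.7×1.2×0.1975 = 1.588 m³/s
Panel 3-4: Δb = 1.4 m, d̄ = (1.48+1.07)/2 = 1.275, v̄ = (0.227+0.249)/2 = 0.238 → q = 1.4×1.275×0.238 = 0.4248 m³/s
Panel 4-5: Δb = 4.6 m, d̄ = (1.07+0.98)/2 = 1.025, v̄ = (0.249+0.253)/2 = 0.251 → q = 4.6×1.025×0.251 = 1.183 m³/s
Panel 5-6: Δb = 2.6 m, d̄ = (0.98+0.34)/2 = 0.66, v̄ = (0.253+0.159)/2 = 0.206 → q = 2.6×0.66×0.206 = 0.3535 m³/s
Q = Σ q = 4.034 m³/s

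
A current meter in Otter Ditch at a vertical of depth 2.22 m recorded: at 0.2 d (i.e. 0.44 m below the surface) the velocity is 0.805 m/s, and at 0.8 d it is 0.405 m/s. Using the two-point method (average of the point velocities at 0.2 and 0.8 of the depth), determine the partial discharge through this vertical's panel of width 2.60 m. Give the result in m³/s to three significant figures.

v̄ = (0.805 + 0.405) / 2 = 0.6050 m/s
q = v̄ × d × w = 0.6050 × 2.22 × 2.60 = 3.492 m³/s

3.49 m³/s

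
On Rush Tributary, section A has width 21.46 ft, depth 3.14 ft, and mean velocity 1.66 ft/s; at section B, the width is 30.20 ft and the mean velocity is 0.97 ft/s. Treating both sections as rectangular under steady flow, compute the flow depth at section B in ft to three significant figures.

3.82 ft

Q = A₁V₁ = (21.46×3.14) × 1.66 = 111.9 ft³/s
d₂ = Q/(b₂ V₂) = 111.9/(30.20×0.97) = 3.818 ft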